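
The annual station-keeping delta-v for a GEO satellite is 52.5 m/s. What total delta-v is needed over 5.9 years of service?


dV = rate * years = 52.5 * 5.9
dV = 309.7500 m/s

309.7500 m/s


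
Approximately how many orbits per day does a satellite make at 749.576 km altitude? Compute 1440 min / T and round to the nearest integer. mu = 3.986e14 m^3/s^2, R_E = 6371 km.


r = 7.120576e+06 m
T = 2*pi*sqrt(r^3/mu) = 5979.7622 s = 99.6627 min
revs/day = 1440 / 99.6627 = 14.4487
Rounded: 14 revolutions per day

14 revolutions per day


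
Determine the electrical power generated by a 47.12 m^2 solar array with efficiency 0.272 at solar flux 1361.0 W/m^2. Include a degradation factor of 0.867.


P = area * eta * S * degradation
P = 47.12 * 0.272 * 1361.0 * 0.867
P = 15123.4686 W

15123.4686 W


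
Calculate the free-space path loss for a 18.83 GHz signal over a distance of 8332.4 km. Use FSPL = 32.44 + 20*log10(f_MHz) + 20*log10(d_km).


f = 18.83 GHz = 18830.0000 MHz
d = 8332.4 km
FSPL = 32.44 + 20*log10(18830.0000) + 20*log10(8332.4)
FSPL = 32.44 + 85.4970 + 78.4154
FSPL = 196.3524 dB

196.3524 dB


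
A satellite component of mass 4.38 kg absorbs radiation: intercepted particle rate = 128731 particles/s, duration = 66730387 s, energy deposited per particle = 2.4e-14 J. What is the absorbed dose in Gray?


Total energy deposited = rate * time * E_per
  = 128731 * 66730387 * 2.4e-14 = 0.2061665 J
Dose = E_total / mass = 0.2061665 / 4.38
Dose = 0.04706997 Gy

0.0471 Gy


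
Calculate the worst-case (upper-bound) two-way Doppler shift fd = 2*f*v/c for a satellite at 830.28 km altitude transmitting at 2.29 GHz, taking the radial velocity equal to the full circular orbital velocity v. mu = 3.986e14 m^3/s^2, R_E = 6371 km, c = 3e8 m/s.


r = 7.20128e+06 m
v = sqrt(mu/r) = 7439.8435 m/s (worst-case radial velocity)
f = 2.29 GHz = 2.29e+09 Hz
fd = 2*f*v/c = 2*2.29e+09*7439.8435/3.0e+08
fd = 113581.6103 Hz

113581.6103 Hz


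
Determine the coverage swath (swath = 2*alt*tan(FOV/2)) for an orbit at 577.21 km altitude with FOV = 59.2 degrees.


FOV = 59.2 deg = 1.0332 rad
swath = 2 * alt * tan(FOV/2) = 2 * 577.21 * tan(0.5166175)
swath = 2 * 577.21 * 0.5680791
swath = 655.8018 km

655.8018 km


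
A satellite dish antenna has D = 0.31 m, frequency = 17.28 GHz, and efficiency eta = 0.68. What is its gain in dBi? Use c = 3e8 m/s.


lambda = c/f = 3e8 / 1.728e+10 = 0.01736111 m
G = eta*(pi*D/lambda)^2 = 0.68*(pi*0.31/0.01736111)^2
G = 2139.8189 (linear)
G = 10*log10(2139.8189) = 33.3038 dBi

33.3038 dBi


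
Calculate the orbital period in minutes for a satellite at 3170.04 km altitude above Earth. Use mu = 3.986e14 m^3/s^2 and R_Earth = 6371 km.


r = 9541.0400 km = 9.54104e+06 m
T = 2*pi*sqrt(r^3/mu) = 2*pi*sqrt(8.6853465e+20 / 3.986e14)
T = 9274.8052 s = 154.5801 min

154.5801 minutes


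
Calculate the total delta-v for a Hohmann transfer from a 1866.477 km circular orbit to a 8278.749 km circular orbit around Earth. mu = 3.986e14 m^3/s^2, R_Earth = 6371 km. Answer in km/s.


r1 = 8237.4770 km = 8.237477e+06 m
r2 = 14649.7490 km = 1.4649749e+07 m
dv1 = sqrt(mu/r1)*(sqrt(2*r2/(r1+r2)) - 1) = 914.3578 m/s
dv2 = sqrt(mu/r2)*(1 - sqrt(2*r1/(r1+r2))) = 790.6232 m/s
total dv = |dv1| + |dv2| = 914.3578 + 790.6232 = 1704.9809 m/s = 1.7050 km/s

1.7050 km/s


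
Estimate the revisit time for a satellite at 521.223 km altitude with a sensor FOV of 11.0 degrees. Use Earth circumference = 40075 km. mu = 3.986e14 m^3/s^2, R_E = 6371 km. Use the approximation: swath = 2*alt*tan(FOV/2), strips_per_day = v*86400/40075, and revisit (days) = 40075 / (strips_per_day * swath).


swath = 2*521.223*tan(0.09599311) = 100.3761 km
v = sqrt(mu/r) = 7604.8208 m/s = 7.6048 km/s
strips/day = v*86400/40075 = 7.6048*86400/40075 = 16.3957
coverage/day = strips * swath = 16.3957 * 100.3761 = 1645.7341 km
revisit = 40075 / 1645.7341 = 24.3508 days

24.3508 days


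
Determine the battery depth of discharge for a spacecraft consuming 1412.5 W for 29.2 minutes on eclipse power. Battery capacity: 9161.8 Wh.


E_used = P * t / 60 = 1412.5 * 29.2 / 60 = 687.4167 Wh
DOD = E_used / E_total * 100 = 687.4167 / 9161.8 * 100
DOD = 7.5031 %

7.5031 %


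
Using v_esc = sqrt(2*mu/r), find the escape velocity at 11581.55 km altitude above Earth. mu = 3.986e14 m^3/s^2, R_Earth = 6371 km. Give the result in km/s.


r = 6371.0 + 11581.55 = 17952.5500 km = 1.795255e+07 m
v_esc = sqrt(2*mu/r) = sqrt(2*3.986e14 / 1.795255e+07)
v_esc = 6663.7788 m/s = 6.6638 km/s

6.6638 km/s


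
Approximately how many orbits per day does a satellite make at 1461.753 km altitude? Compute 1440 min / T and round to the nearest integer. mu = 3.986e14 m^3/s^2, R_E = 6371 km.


r = 7.832753e+06 m
T = 2*pi*sqrt(r^3/mu) = 6898.9480 s = 114.9825 min
revs/day = 1440 / 114.9825 = 12.5236
Rounded: 13 revolutions per day

13 revolutions per day


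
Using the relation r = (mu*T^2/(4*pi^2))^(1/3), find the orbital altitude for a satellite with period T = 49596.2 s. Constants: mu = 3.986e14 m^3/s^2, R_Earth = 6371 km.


T = 49596.2 s
r = (mu*T^2/(4*pi^2))^(1/3) = (3.986e14 * 49596.2^2 / (4*pi^2))^(1/3)
r = 2.9175935e+07 m = 29175.9353 km
alt = r - R_E = 29175.9353 - 6371 = 22804.9353 km

22804.9353 km


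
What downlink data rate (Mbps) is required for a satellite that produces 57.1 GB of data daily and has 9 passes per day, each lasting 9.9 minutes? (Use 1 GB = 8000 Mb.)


total contact time = 9 * 9.9 * 60 = 5346.0000 s
data = 57.1 GB = 456800.0000 Mb
rate = 456800.0000 / 5346.0000 = 85.4471 Mbps

85.4471 Mbps


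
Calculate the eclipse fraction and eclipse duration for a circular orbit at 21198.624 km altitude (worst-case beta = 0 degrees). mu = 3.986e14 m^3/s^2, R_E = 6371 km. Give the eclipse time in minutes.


r = 27569.6240 km
T = 759.2875 min
Eclipse fraction = arcsin(R_E/r)/pi = arcsin(6371.0000/27569.6240)/pi
= arcsin(0.2310877)/pi = 0.07422842
Eclipse duration = 0.07422842 * 759.2875 = 56.3607 min

56.3607 minutes


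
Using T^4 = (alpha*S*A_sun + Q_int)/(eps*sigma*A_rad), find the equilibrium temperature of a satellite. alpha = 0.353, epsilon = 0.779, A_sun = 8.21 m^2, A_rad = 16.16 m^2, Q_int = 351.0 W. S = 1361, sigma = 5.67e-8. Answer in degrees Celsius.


Numerator = alpha*S*A_sun + Q_int = 0.353*1361*8.21 + 351.0 = 4295.3549 W
Denominator = eps*sigma*A_rad = 0.779*5.67e-8*16.16 = 7.1377589e-07 W/K^4
T^4 = 6.0177921e+09 K^4
T = 278.5219 K = 5.3719 C

5.3719 degrees Celsius


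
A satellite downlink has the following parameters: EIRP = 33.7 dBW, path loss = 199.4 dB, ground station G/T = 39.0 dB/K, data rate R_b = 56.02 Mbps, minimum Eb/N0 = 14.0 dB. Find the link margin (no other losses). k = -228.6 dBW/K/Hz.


C/N0 = EIRP - FSPL + G/T - k = 33.7 - 199.4 + 39.0 - (-228.6)
C/N0 = 101.9000 dB-Hz
R_b = 56.02 Mbps = 5.602e+07 bps -> 10*log10(R_b) = 77.4834 dB-Hz
Eb/N0 = C/N0 - 10*log10(R_b) = 101.9000 - 77.4834 = 24.4166 dB
Margin = Eb/N0 - Eb/N0_req = 24.4166 - 14.0 = 10.4166 dB (link closes)

10.4166 dB


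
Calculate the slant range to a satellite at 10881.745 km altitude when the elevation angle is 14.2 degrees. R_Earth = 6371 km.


h = 10881.745 km, el = 14.2 deg
d = -R_E*sin(el) + sqrt((R_E*sin(el))^2 + 2*R_E*h + h^2)
d = -6371.0000*sin(0.2478368) + sqrt((6371.0000*0.2453074)^2 + 2*6371.0000*10881.745 + 10881.745^2)
d = 14546.4632 km

14546.4632 km


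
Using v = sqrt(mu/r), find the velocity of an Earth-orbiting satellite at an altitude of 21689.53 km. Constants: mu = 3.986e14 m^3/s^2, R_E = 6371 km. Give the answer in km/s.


r = R_E + alt = 6371.0 + 21689.53 = 28060.5300 km = 2.806053e+07 m
v = sqrt(mu/r) = sqrt(3.986e14 / 2.806053e+07) = 3768.9529 m/s = 3.7690 km/s

3.7690 km/s


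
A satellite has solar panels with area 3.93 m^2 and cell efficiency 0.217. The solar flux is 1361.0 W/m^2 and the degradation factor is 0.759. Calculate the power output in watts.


P = area * eta * S * degradation
P = 3.93 * 0.217 * 1361.0 * 0.759
P = 880.9519 W

880.9519 W


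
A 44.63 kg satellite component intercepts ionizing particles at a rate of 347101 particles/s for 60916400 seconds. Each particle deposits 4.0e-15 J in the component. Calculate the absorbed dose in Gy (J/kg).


Total energy deposited = rate * time * E_per
  = 347101 * 60916400 * 4.0e-15 = 0.08457657 J
Dose = E_total / mass = 0.08457657 / 44.63
Dose = 0.001895061 Gy

0.0019 Gy


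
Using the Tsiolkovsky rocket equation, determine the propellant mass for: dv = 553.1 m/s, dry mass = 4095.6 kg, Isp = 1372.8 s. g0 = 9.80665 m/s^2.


ve = Isp * g0 = 1372.8 * 9.80665 = 13462.569120 m/s
mass ratio = exp(dv/ve) = exp(553.1/13462.569120) = 1.04193992
m_prop = m_dry * (mr - 1) = 4095.6 * (1.04193992 - 1)
m_prop = 171.7691 kg

171.7691 kg


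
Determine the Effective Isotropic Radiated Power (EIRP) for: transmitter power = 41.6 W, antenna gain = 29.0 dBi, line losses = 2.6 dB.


Pt = 41.6 W = 16.1909 dBW
EIRP = Pt_dBW + Gt - losses = 16.1909 + 29.0 - 2.6 = 42.5909 dBW

42.5909 dBW


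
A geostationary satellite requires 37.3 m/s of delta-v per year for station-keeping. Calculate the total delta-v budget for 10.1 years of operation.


dV = rate * years = 37.3 * 10.1
dV = 376.7300 m/s

376.7300 m/s


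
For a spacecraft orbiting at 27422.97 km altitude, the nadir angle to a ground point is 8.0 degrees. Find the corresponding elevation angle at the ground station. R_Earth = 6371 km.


r = R_E + alt = 33793.9700 km
Law of sines in the satellite / Earth-center / ground-point triangle:
  sin(nadir)/R_E = sin(90 + el)/r  =>  cos(el) = (r/R_E)*sin(nadir)
cos(el) = (33793.9700 / 6371.0000) * sin(8.0 deg) = 0.7382219
el = arccos(0.7382219) = 42.4198 deg
(Earth-central angle = 90 - nadir - el = 39.5802 deg)

42.4198 degrees


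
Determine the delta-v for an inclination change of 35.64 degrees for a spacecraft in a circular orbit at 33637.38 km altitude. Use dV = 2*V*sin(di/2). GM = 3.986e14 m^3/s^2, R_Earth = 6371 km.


r = 40008.3800 km = 4.000838e+07 m
V = sqrt(mu/r) = 3156.4082 m/s
di = 35.64 deg = 0.6220353 rad
dV = 2*V*sin(di/2) = 2*3156.4082*sin(0.3110177)
dV = 1931.8963 m/s = 1.9319 km/s

1.9319 km/s


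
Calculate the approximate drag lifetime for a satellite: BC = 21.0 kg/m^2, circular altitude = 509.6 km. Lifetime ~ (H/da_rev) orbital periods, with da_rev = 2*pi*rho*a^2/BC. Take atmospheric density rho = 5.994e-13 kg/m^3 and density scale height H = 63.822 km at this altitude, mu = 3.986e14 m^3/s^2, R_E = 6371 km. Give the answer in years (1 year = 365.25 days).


a = R_E + alt = 6880.6000 km = 6.8806e+06 m
da_rev = 2*pi*rho*a^2/BC = 2*pi*5.994e-13*(6.8806e+06)^2/21.0 = 8.490435 m per revolution
N = H/da_rev = 63822.0000 m / 8.490435 m = 7516.9295 revolutions
P = 2*pi*sqrt(a^3/mu) = 5680.0308 s
lifetime = N*P = 7516.9295 * 5680.0308 = 4.2696391e+07 s = 494.1712 days
years = 494.1712 / 365.25 = 1.3530 years

1.3530 years


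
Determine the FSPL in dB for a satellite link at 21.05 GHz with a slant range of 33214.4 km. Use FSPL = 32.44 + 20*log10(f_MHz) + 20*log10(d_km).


f = 21.05 GHz = 21050.0000 MHz
d = 33214.4 km
FSPL = 32.44 + 20*log10(21050.0000) + 20*log10(33214.4)
FSPL = 32.44 + 86.4650 + 90.4265
FSPL = 209.3316 dB

209.3316 dB


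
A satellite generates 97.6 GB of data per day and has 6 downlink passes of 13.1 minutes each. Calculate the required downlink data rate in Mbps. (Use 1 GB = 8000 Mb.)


total contact time = 6 * 13.1 * 60 = 4716.0000 s
data = 97.6 GB = 780800.0000 Mb
rate = 780800.0000 / 4716.0000 = 165.5640 Mbps

165.5640 Mbps


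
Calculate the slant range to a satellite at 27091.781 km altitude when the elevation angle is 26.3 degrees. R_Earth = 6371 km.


h = 27091.781 km, el = 26.3 deg
d = -R_E*sin(el) + sqrt((R_E*sin(el))^2 + 2*R_E*h + h^2)
d = -6371.0000*sin(0.4590216) + sqrt((6371.0000*0.4430712)^2 + 2*6371.0000*27091.781 + 27091.781^2)
d = 30148.9436 km

30148.9436 km


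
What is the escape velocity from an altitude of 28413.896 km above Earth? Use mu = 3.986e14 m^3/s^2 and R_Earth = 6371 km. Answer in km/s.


r = 6371.0 + 28413.896 = 34784.8960 km = 3.4784896e+07 m
v_esc = sqrt(2*mu/r) = sqrt(2*3.986e14 / 3.4784896e+07)
v_esc = 4787.2741 m/s = 4.7873 km/s

4.7873 km/s


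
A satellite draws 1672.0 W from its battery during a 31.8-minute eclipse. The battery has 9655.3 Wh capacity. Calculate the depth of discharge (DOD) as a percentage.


E_used = P * t / 60 = 1672.0 * 31.8 / 60 = 886.1600 Wh
DOD = E_used / E_total * 100 = 886.1600 / 9655.3 * 100
DOD = 9.1780 %

9.1780 %


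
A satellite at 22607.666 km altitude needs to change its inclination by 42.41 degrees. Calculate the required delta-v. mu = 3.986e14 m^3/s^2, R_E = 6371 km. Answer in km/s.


r = 28978.6660 km = 2.8978666e+07 m
V = sqrt(mu/r) = 3708.7662 m/s
di = 42.41 deg = 0.7401941 rad
dV = 2*V*sin(di/2) = 2*3708.7662*sin(0.3700971)
dV = 2682.9654 m/s = 2.6830 km/s

2.6830 km/s


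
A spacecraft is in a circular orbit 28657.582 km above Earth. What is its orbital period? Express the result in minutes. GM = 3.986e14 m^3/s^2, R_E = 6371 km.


r = 35028.5820 km = 3.5028582e+07 m
T = 2*pi*sqrt(r^3/mu) = 2*pi*sqrt(4.2980125e+22 / 3.986e14)
T = 65244.6727 s = 1087.4112 min

1087.4112 minutes


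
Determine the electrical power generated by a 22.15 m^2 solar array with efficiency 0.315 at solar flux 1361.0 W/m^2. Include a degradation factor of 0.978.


P = area * eta * S * degradation
P = 22.15 * 0.315 * 1361.0 * 0.978
P = 9287.1244 W

9287.1244 W


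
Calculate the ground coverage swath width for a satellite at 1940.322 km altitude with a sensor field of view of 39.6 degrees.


FOV = 39.6 deg = 0.6911504 rad
swath = 2 * alt * tan(FOV/2) = 2 * 1940.322 * tan(0.3455752)
swath = 2 * 1940.322 * 0.3600222
swath = 1397.1178 km

1397.1178 km


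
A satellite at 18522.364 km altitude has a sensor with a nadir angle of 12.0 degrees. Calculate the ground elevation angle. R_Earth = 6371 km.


r = R_E + alt = 24893.3640 km
Law of sines in the satellite / Earth-center / ground-point triangle:
  sin(nadir)/R_E = sin(90 + el)/r  =>  cos(el) = (r/R_E)*sin(nadir)
cos(el) = (24893.3640 / 6371.0000) * sin(12.0 deg) = 0.8123719
el = arccos(0.8123719) = 35.6717 deg
(Earth-central angle = 90 - nadir - el = 42.3283 deg)

35.6717 degrees


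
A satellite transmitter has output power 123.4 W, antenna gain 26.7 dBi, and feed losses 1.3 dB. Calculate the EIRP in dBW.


Pt = 123.4 W = 20.9132 dBW
EIRP = Pt_dBW + Gt - losses = 20.9132 + 26.7 - 1.3 = 46.3132 dBW

46.3132 dBW


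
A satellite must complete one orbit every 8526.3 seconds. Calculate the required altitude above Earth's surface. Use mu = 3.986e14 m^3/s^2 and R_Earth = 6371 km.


T = 8526.3 s
r = (mu*T^2/(4*pi^2))^(1/3) = (3.986e14 * 8526.3^2 / (4*pi^2))^(1/3)
r = 9.0205481e+06 m = 9020.5481 km
alt = r - R_E = 9020.5481 - 6371 = 2649.5481 km

2649.5481 km


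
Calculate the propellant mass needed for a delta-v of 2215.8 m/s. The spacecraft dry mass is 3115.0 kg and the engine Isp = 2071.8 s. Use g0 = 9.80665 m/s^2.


ve = Isp * g0 = 2071.8 * 9.80665 = 20317.417470 m/s
mass ratio = exp(dv/ve) = exp(2215.8/20317.417470) = 1.11522830
m_prop = m_dry * (mr - 1) = 3115.0 * (1.11522830 - 1)
m_prop = 358.9362 kg

358.9362 kg


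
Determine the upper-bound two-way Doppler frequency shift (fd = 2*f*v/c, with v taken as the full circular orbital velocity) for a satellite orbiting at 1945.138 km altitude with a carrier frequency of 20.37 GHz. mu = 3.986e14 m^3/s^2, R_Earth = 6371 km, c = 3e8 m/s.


r = 8.316138e+06 m
v = sqrt(mu/r) = 6923.2148 m/s (worst-case radial velocity)
f = 20.37 GHz = 2.037e+10 Hz
fd = 2*f*v/c = 2*2.037e+10*6923.2148/3.0e+08
fd = 940172.5637 Hz

940172.5637 Hz


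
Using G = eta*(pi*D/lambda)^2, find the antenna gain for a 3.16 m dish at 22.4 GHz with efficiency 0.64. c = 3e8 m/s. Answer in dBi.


lambda = c/f = 3e8 / 2.24e+10 = 0.01339286 m
G = eta*(pi*D/lambda)^2 = 0.64*(pi*3.16/0.01339286)^2
G = 351647.4009 (linear)
G = 10*log10(351647.4009) = 55.4611 dBi

55.4611 dBi


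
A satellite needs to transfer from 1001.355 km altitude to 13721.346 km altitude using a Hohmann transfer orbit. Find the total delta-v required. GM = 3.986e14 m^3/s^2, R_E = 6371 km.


r1 = 7372.3550 km = 7.372355e+06 m
r2 = 20092.3460 km = 2.0092346e+07 m
dv1 = sqrt(mu/r1)*(sqrt(2*r2/(r1+r2)) - 1) = 1541.2149 m/s
dv2 = sqrt(mu/r2)*(1 - sqrt(2*r1/(r1+r2))) = 1190.5290 m/s
total dv = |dv1| + |dv2| = 1541.2149 + 1190.5290 = 2731.7439 m/s = 2.7317 km/s

2.7317 km/s


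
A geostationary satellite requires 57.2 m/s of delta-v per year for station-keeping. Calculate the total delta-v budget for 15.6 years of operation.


dV = rate * years = 57.2 * 15.6
dV = 892.3200 m/s

892.3200 m/s


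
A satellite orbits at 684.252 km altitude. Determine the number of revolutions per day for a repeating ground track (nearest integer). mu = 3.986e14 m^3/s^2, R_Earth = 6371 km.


r = 7.055252e+06 m
T = 2*pi*sqrt(r^3/mu) = 5897.6639 s = 98.2944 min
revs/day = 1440 / 98.2944 = 14.6499
Rounded: 15 revolutions per day

15 revolutions per day


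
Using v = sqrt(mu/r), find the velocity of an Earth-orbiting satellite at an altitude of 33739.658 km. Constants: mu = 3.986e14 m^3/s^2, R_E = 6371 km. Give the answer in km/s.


r = R_E + alt = 6371.0 + 33739.658 = 40110.6580 km = 4.0110658e+07 m
v = sqrt(mu/r) = sqrt(3.986e14 / 4.0110658e+07) = 3152.3814 m/s = 3.1524 km/s

3.1524 km/s


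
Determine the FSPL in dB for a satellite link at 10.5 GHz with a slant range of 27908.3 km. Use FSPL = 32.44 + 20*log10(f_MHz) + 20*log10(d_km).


f = 10.5 GHz = 10500.0000 MHz
d = 27908.3 km
FSPL = 32.44 + 20*log10(10500.0000) + 20*log10(27908.3)
FSPL = 32.44 + 80.4238 + 88.9147
FSPL = 201.7785 dB

201.7785 dB


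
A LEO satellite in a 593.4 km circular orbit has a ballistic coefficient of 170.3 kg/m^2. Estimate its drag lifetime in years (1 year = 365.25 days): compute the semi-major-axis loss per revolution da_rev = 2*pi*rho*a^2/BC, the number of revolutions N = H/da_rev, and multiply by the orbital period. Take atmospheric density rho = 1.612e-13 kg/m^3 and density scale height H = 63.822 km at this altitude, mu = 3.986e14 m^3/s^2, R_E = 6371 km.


a = R_E + alt = 6964.4000 km = 6.9644e+06 m
da_rev = 2*pi*rho*a^2/BC = 2*pi*1.612e-13*(6.9644e+06)^2/170.3 = 0.288468019 m per revolution
N = H/da_rev = 63822.0000 m / 0.288468019 m = 221244.6298 revolutions
P = 2*pi*sqrt(a^3/mu) = 5784.1132 s
lifetime = N*P = 221244.6298 * 5784.1132 = 1.279704e+09 s = 14811.3886 days
years = 14811.3886 / 365.25 = 40.5514 years

40.5514 years


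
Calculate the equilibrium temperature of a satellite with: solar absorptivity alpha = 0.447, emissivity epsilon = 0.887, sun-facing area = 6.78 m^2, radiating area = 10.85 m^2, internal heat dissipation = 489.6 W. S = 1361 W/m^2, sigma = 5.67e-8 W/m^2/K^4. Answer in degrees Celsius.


Numerator = alpha*S*A_sun + Q_int = 0.447*1361*6.78 + 489.6 = 4614.3283 W
Denominator = eps*sigma*A_rad = 0.887*5.67e-8*10.85 = 5.4567797e-07 W/K^4
T^4 = 8.4561382e+09 K^4
T = 303.2446 K = 30.0946 C

30.0946 degrees Celsius


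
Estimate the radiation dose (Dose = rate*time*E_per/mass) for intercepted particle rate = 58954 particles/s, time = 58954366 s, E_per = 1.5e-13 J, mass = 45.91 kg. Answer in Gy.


Total energy deposited = rate * time * E_per
  = 58954 * 58954366 * 1.5e-13 = 0.5213394 J
Dose = E_total / mass = 0.5213394 / 45.91
Dose = 0.01135568 Gy

0.0114 Gy


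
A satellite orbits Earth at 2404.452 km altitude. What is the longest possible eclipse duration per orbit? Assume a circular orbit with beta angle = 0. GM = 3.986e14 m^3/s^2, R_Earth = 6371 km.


r = 8775.4520 km
T = 136.3528 min
Eclipse fraction = arcsin(R_E/r)/pi = arcsin(6371.0000/8775.4520)/pi
= arcsin(0.7260025)/pi = 0.2586239
Eclipse duration = 0.2586239 * 136.3528 = 35.2641 min

35.2641 minutes


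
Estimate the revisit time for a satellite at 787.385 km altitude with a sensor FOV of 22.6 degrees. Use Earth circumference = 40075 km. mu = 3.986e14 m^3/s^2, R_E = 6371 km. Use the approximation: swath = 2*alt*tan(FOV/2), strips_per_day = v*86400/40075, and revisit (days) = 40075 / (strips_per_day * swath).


swath = 2*787.385*tan(0.1972222) = 314.6701 km
v = sqrt(mu/r) = 7462.1010 m/s = 7.4621 km/s
strips/day = v*86400/40075 = 7.4621*86400/40075 = 16.0880
coverage/day = strips * swath = 16.0880 * 314.6701 = 5062.4041 km
revisit = 40075 / 5062.4041 = 7.9162 days

7.9162 days


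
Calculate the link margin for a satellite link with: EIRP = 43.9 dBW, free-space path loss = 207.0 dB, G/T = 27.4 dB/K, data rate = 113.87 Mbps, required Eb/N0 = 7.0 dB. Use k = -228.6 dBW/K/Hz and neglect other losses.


C/N0 = EIRP - FSPL + G/T - k = 43.9 - 207.0 + 27.4 - (-228.6)
C/N0 = 92.9000 dB-Hz
R_b = 113.87 Mbps = 1.1387e+08 bps -> 10*log10(R_b) = 80.5641 dB-Hz
Eb/N0 = C/N0 - 10*log10(R_b) = 92.9000 - 80.5641 = 12.3359 dB
Margin = Eb/N0 - Eb/N0_req = 12.3359 - 7.0 = 5.3359 dB (link closes)

5.3359 dB


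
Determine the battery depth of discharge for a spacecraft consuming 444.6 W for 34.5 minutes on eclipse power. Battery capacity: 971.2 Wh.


E_used = P * t / 60 = 444.6 * 34.5 / 60 = 255.6450 Wh
DOD = E_used / E_total * 100 = 255.6450 / 971.2 * 100
DOD = 26.3226 %

26.3226 %


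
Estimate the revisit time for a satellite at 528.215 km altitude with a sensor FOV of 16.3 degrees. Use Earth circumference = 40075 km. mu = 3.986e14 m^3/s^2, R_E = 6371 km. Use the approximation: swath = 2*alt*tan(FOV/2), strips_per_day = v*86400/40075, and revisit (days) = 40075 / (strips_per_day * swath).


swath = 2*528.215*tan(0.1422443) = 151.2930 km
v = sqrt(mu/r) = 7600.9663 m/s = 7.6010 km/s
strips/day = v*86400/40075 = 7.6010*86400/40075 = 16.3874
coverage/day = strips * swath = 16.3874 * 151.2930 = 2479.2922 km
revisit = 40075 / 2479.2922 = 16.1639 days

16.1639 days


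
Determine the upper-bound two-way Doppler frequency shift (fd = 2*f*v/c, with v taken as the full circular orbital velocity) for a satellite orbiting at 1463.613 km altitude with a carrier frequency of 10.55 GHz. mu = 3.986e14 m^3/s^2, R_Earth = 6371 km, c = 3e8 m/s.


r = 7.834613e+06 m
v = sqrt(mu/r) = 7132.7971 m/s (worst-case radial velocity)
f = 10.55 GHz = 1.055e+10 Hz
fd = 2*f*v/c = 2*1.055e+10*7132.7971/3.0e+08
fd = 501673.3990 Hz

501673.3990 Hz


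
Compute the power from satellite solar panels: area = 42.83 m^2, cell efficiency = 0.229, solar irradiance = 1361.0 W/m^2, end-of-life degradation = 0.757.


P = area * eta * S * degradation
P = 42.83 * 0.229 * 1361.0 * 0.757
P = 10105.0289 W

10105.0289 W


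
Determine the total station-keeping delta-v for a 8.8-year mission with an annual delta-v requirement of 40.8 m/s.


dV = rate * years = 40.8 * 8.8
dV = 359.0400 m/s

359.0400 m/s


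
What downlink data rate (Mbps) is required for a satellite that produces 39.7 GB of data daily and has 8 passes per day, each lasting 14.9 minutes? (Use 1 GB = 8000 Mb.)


total contact time = 8 * 14.9 * 60 = 7152.0000 s
data = 39.7 GB = 317600.0000 Mb
rate = 317600.0000 / 7152.0000 = 44.4072 Mbps

44.4072 Mbps


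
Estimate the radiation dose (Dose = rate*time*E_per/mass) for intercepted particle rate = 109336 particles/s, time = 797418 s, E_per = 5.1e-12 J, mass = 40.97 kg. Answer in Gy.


Total energy deposited = rate * time * E_per
  = 109336 * 797418 * 5.1e-12 = 0.4446511 J
Dose = E_total / mass = 0.4446511 / 40.97
Dose = 0.01085309 Gy

0.0109 Gy


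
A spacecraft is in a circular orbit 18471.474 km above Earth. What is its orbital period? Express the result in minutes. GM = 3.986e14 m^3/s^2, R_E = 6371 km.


r = 24842.4740 km = 2.4842474e+07 m
T = 2*pi*sqrt(r^3/mu) = 2*pi*sqrt(1.5331496e+22 / 3.986e14)
T = 38967.5846 s = 649.4597 min

649.4597 minutes


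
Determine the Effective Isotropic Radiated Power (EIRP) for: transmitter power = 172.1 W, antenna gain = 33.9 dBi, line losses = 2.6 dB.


Pt = 172.1 W = 22.3578 dBW
EIRP = Pt_dBW + Gt - losses = 22.3578 + 33.9 - 2.6 = 53.6578 dBW

53.6578 dBW


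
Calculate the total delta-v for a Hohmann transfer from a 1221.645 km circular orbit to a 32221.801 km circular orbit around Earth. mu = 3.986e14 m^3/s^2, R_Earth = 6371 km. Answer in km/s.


r1 = 7592.6450 km = 7.592645e+06 m
r2 = 38592.8010 km = 3.8592801e+07 m
dv1 = sqrt(mu/r1)*(sqrt(2*r2/(r1+r2)) - 1) = 2121.1606 m/s
dv2 = sqrt(mu/r2)*(1 - sqrt(2*r1/(r1+r2))) = 1370.9911 m/s
total dv = |dv1| + |dv2| = 2121.1606 + 1370.9911 = 3492.1517 m/s = 3.4922 km/s

3.4922 km/s


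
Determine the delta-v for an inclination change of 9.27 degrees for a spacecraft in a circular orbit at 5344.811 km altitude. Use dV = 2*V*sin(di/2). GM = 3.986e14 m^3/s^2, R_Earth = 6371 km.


r = 11715.8110 km = 1.1715811e+07 m
V = sqrt(mu/r) = 5832.8723 m/s
di = 9.27 deg = 0.161792 rad
dV = 2*V*sin(di/2) = 2*5832.8723*sin(0.08089601)
dV = 942.6832 m/s = 0.9426832 km/s

0.9427 km/s


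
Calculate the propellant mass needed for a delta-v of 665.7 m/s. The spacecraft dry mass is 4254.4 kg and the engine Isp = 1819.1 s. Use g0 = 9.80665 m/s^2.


ve = Isp * g0 = 1819.1 * 9.80665 = 17839.277015 m/s
mass ratio = exp(dv/ve) = exp(665.7/17839.277015) = 1.03802154
m_prop = m_dry * (mr - 1) = 4254.4 * (1.03802154 - 1)
m_prop = 161.7588 kg

161.7588 kg


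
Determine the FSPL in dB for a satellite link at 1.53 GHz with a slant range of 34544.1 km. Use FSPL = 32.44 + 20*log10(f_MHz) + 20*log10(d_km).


f = 1.53 GHz = 1530.0000 MHz
d = 34544.1 km
FSPL = 32.44 + 20*log10(1530.0000) + 20*log10(34544.1)
FSPL = 32.44 + 63.6938 + 90.7675
FSPL = 186.9013 dB

186.9013 dB


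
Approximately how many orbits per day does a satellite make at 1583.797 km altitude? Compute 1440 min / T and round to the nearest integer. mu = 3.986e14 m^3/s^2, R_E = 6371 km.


r = 7.954797e+06 m
T = 2*pi*sqrt(r^3/mu) = 7060.8157 s = 117.6803 min
revs/day = 1440 / 117.6803 = 12.2365
Rounded: 12 revolutions per day

12 revolutions per day


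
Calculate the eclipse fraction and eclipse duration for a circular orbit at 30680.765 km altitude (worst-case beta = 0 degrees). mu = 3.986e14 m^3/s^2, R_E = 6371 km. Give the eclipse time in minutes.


r = 37051.7650 km
T = 1182.9689 min
Eclipse fraction = arcsin(R_E/r)/pi = arcsin(6371.0000/37051.7650)/pi
= arcsin(0.1719486)/pi = 0.05500631
Eclipse duration = 0.05500631 * 1182.9689 = 65.0708 min

65.0708 minutes


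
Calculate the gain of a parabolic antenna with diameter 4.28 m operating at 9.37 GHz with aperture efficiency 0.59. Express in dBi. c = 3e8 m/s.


lambda = c/f = 3e8 / 9.37e+09 = 0.03201708 m
G = eta*(pi*D/lambda)^2 = 0.59*(pi*4.28/0.03201708)^2
G = 104058.1181 (linear)
G = 10*log10(104058.1181) = 50.1728 dBi

50.1728 dBi


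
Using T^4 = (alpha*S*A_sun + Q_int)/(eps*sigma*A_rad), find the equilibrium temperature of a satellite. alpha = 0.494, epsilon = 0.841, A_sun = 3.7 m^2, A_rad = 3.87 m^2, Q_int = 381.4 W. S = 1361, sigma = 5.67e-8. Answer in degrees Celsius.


Numerator = alpha*S*A_sun + Q_int = 0.494*1361*3.7 + 381.4 = 2869.0358 W
Denominator = eps*sigma*A_rad = 0.841*5.67e-8*3.87 = 1.8453979e-07 W/K^4
T^4 = 1.5546977e+10 K^4
T = 353.1112 K = 79.9612 C

79.9612 degrees Celsius


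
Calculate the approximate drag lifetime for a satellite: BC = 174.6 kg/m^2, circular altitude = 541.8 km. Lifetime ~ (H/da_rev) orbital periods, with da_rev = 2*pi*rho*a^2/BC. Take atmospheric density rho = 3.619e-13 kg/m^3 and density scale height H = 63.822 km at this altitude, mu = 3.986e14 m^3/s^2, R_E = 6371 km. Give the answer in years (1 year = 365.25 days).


a = R_E + alt = 6912.8000 km = 6.9128e+06 m
da_rev = 2*pi*rho*a^2/BC = 2*pi*3.619e-13*(6.9128e+06)^2/174.6 = 0.622346421 m per revolution
N = H/da_rev = 63822.0000 m / 0.622346421 m = 102550.6018 revolutions
P = 2*pi*sqrt(a^3/mu) = 5719.9497 s
lifetime = N*P = 102550.6018 * 5719.9497 = 5.8658428e+08 s = 6789.1699 days
years = 6789.1699 / 365.25 = 18.5877 years

18.5877 years


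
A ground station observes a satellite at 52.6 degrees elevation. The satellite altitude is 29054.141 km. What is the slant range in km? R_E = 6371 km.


h = 29054.141 km, el = 52.6 deg
d = -R_E*sin(el) + sqrt((R_E*sin(el))^2 + 2*R_E*h + h^2)
d = -6371.0000*sin(0.9180432) + sqrt((6371.0000*0.7944146)^2 + 2*6371.0000*29054.141 + 29054.141^2)
d = 30151.9479 km

30151.9479 km


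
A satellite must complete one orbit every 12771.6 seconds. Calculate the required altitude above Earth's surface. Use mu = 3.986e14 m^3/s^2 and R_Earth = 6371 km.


T = 12771.6 s
r = (mu*T^2/(4*pi^2))^(1/3) = (3.986e14 * 12771.6^2 / (4*pi^2))^(1/3)
r = 1.1809261e+07 m = 11809.2611 km
alt = r - R_E = 11809.2611 - 6371 = 5438.2611 km

5438.2611 km


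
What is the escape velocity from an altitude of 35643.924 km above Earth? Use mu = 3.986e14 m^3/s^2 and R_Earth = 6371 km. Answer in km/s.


r = 6371.0 + 35643.924 = 42014.9240 km = 4.2014924e+07 m
v_esc = sqrt(2*mu/r) = sqrt(2*3.986e14 / 4.2014924e+07)
v_esc = 4355.9396 m/s = 4.3559 km/s

4.3559 km/s


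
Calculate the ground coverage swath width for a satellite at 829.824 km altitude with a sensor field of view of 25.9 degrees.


FOV = 25.9 deg = 0.4520403 rad
swath = 2 * alt * tan(FOV/2) = 2 * 829.824 * tan(0.2260201)
swath = 2 * 829.824 * 0.2299492
swath = 381.6347 km

381.6347 km


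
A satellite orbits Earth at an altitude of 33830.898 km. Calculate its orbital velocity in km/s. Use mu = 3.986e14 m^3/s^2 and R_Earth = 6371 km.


r = R_E + alt = 6371.0 + 33830.898 = 40201.8980 km = 4.0201898e+07 m
v = sqrt(mu/r) = sqrt(3.986e14 / 4.0201898e+07) = 3148.8021 m/s = 3.1488 km/s

3.1488 km/s


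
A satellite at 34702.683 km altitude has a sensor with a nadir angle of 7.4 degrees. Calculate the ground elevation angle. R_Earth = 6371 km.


r = R_E + alt = 41073.6830 km
Law of sines in the satellite / Earth-center / ground-point triangle:
  sin(nadir)/R_E = sin(90 + el)/r  =>  cos(el) = (r/R_E)*sin(nadir)
cos(el) = (41073.6830 / 6371.0000) * sin(7.4 deg) = 0.8303421
el = arccos(0.8303421) = 33.8661 deg
(Earth-central angle = 90 - nadir - el = 48.7339 deg)

33.8661 degrees


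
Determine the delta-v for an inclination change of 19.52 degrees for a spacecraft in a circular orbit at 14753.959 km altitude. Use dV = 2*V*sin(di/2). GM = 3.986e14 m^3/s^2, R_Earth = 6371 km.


r = 21124.9590 km = 2.1124959e+07 m
V = sqrt(mu/r) = 4343.8089 m/s
di = 19.52 deg = 0.3406883 rad
dV = 2*V*sin(di/2) = 2*4343.8089*sin(0.1703441)
dV = 1472.7381 m/s = 1.4727 km/s

1.4727 km/s


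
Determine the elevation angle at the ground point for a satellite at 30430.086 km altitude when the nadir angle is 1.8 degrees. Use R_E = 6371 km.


r = R_E + alt = 36801.0860 km
Law of sines in the satellite / Earth-center / ground-point triangle:
  sin(nadir)/R_E = sin(90 + el)/r  =>  cos(el) = (r/R_E)*sin(nadir)
cos(el) = (36801.0860 / 6371.0000) * sin(1.8 deg) = 0.1814393
el = arccos(0.1814393) = 79.5464 deg
(Earth-central angle = 90 - nadir - el = 8.6536 deg)

79.5464 degrees


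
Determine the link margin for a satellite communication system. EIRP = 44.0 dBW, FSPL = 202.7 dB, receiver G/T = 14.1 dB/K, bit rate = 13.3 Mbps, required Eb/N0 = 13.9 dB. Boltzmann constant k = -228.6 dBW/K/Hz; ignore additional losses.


C/N0 = EIRP - FSPL + G/T - k = 44.0 - 202.7 + 14.1 - (-228.6)
C/N0 = 84.0000 dB-Hz
R_b = 13.3 Mbps = 1.33e+07 bps -> 10*log10(R_b) = 71.2385 dB-Hz
Eb/N0 = C/N0 - 10*log10(R_b) = 84.0000 - 71.2385 = 12.7615 dB
Margin = Eb/N0 - Eb/N0_req = 12.7615 - 13.9 = -1.1385 dB (negative margin: link does not close)

-1.1385 dB


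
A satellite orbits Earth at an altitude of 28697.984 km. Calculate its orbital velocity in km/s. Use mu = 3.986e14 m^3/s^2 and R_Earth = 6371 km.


r = R_E + alt = 6371.0 + 28697.984 = 35068.9840 km = 3.5068984e+07 m
v = sqrt(mu/r) = sqrt(3.986e14 / 3.5068984e+07) = 3371.3749 m/s = 3.3714 km/s

3.3714 km/s


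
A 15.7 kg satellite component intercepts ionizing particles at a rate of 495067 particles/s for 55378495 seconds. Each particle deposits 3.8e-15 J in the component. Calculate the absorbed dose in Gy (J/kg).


Total energy deposited = rate * time * E_per
  = 495067 * 55378495 * 3.8e-15 = 0.104181 J
Dose = E_total / mass = 0.104181 / 15.7
Dose = 0.006635736 Gy

0.0066 Gy


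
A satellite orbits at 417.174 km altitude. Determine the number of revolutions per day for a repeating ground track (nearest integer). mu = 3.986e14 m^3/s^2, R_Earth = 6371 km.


r = 6.788174e+06 m
T = 2*pi*sqrt(r^3/mu) = 5565.9676 s = 92.7661 min
revs/day = 1440 / 92.7661 = 15.5229
Rounded: 16 revolutions per day

16 revolutions per day


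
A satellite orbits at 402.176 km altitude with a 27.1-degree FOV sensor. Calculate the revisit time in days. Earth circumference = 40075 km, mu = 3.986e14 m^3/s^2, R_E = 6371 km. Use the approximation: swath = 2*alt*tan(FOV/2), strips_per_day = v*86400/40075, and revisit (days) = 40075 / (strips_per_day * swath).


swath = 2*402.176*tan(0.2364921) = 193.8504 km
v = sqrt(mu/r) = 7671.3618 m/s = 7.6714 km/s
strips/day = v*86400/40075 = 7.6714*86400/40075 = 16.5391
coverage/day = strips * swath = 16.5391 * 193.8504 = 3206.1166 km
revisit = 40075 / 3206.1166 = 12.4995 days

12.4995 days


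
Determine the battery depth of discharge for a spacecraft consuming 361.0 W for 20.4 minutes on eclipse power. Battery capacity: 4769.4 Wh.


E_used = P * t / 60 = 361.0 * 20.4 / 60 = 122.7400 Wh
DOD = E_used / E_total * 100 = 122.7400 / 4769.4 * 100
DOD = 2.5735 %

2.5735 %


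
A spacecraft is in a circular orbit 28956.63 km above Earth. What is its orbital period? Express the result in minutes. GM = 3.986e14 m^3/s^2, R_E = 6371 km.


r = 35327.6300 km = 3.532763e+07 m
T = 2*pi*sqrt(r^3/mu) = 2*pi*sqrt(4.4090346e+22 / 3.986e14)
T = 66081.9692 s = 1101.3662 min

1101.3662 minutes


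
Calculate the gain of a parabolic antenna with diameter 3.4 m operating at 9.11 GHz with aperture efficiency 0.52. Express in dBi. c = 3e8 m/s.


lambda = c/f = 3e8 / 9.11e+09 = 0.03293085 m
G = eta*(pi*D/lambda)^2 = 0.52*(pi*3.4/0.03293085)^2
G = 54708.5454 (linear)
G = 10*log10(54708.5454) = 47.3806 dBi

47.3806 dBi


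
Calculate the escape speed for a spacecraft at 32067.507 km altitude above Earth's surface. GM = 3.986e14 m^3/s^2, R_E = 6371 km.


r = 6371.0 + 32067.507 = 38438.5070 km = 3.8438507e+07 m
v_esc = sqrt(2*mu/r) = sqrt(2*3.986e14 / 3.8438507e+07)
v_esc = 4554.0772 m/s = 4.5541 km/s

4.5541 km/s


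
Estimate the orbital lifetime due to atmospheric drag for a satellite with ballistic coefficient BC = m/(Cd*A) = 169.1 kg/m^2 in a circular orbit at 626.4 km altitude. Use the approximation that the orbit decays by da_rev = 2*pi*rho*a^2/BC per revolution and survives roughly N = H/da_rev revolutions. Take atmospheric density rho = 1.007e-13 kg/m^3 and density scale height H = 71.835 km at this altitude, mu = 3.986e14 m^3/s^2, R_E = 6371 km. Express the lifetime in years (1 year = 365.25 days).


a = R_E + alt = 6997.4000 km = 6.9974e+06 m
da_rev = 2*pi*rho*a^2/BC = 2*pi*1.007e-13*(6.9974e+06)^2/169.1 = 0.183205764 m per revolution
N = H/da_rev = 71835.0000 m / 0.183205764 m = 392100.1094 revolutions
P = 2*pi*sqrt(a^3/mu) = 5825.2729 s
lifetime = N*P = 392100.1094 * 5825.2729 = 2.2840901e+09 s = 26436.2283 days
years = 26436.2283 / 365.25 = 72.3784 years

72.3784 years


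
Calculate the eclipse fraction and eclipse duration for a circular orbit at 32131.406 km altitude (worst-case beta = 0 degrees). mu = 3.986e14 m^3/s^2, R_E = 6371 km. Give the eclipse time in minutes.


r = 38502.4060 km
T = 1253.1174 min
Eclipse fraction = arcsin(R_E/r)/pi = arcsin(6371.0000/38502.4060)/pi
= arcsin(0.1654702)/pi = 0.05291416
Eclipse duration = 0.05291416 * 1253.1174 = 66.3077 min

66.3077 minutes


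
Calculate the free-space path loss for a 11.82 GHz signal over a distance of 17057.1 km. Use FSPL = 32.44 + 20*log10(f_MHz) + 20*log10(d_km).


f = 11.82 GHz = 11820.0000 MHz
d = 17057.1 km
FSPL = 32.44 + 20*log10(11820.0000) + 20*log10(17057.1)
FSPL = 32.44 + 81.4523 + 84.6381
FSPL = 198.5305 dB

198.5305 dB


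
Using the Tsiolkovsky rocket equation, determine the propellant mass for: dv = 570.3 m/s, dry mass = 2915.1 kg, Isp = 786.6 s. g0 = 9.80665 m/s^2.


ve = Isp * g0 = 786.6 * 9.80665 = 7713.910890 m/s
mass ratio = exp(dv/ve) = exp(570.3/7713.910890) = 1.07673291
m_prop = m_dry * (mr - 1) = 2915.1 * (1.07673291 - 1)
m_prop = 223.6841 kg

223.6841 kg


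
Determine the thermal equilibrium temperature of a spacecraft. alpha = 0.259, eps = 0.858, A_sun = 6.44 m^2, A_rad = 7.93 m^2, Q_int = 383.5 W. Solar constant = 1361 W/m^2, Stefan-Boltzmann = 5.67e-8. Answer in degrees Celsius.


Numerator = alpha*S*A_sun + Q_int = 0.259*1361*6.44 + 383.5 = 2653.5936 W
Denominator = eps*sigma*A_rad = 0.858*5.67e-8*7.93 = 3.857834e-07 W/K^4
T^4 = 6.8784545e+09 K^4
T = 287.9869 K = 14.8369 C

14.8369 degrees Celsius


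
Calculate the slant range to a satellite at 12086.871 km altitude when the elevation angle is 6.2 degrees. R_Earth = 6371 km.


h = 12086.871 km, el = 6.2 deg
d = -R_E*sin(el) + sqrt((R_E*sin(el))^2 + 2*R_E*h + h^2)
d = -6371.0000*sin(0.1082104) + sqrt((6371.0000*0.1079994)^2 + 2*6371.0000*12086.871 + 12086.871^2)
d = 16649.0868 km

16649.0868 km


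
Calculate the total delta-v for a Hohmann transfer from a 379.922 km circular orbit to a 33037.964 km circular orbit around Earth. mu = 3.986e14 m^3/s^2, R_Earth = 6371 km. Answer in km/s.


r1 = 6750.9220 km = 6.750922e+06 m
r2 = 39408.9640 km = 3.9408964e+07 m
dv1 = sqrt(mu/r1)*(sqrt(2*r2/(r1+r2)) - 1) = 2356.7797 m/s
dv2 = sqrt(mu/r2)*(1 - sqrt(2*r1/(r1+r2))) = 1460.2951 m/s
total dv = |dv1| + |dv2| = 2356.7797 + 1460.2951 = 3817.0748 m/s = 3.8171 km/s

3.8171 km/s


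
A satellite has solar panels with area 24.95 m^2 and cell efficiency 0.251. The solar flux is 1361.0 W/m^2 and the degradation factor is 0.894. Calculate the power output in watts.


P = area * eta * S * degradation
P = 24.95 * 0.251 * 1361.0 * 0.894
P = 7619.7358 W

7619.7358 W


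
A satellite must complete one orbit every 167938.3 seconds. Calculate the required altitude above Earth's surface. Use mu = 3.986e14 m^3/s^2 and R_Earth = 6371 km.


T = 167938.3 s
r = (mu*T^2/(4*pi^2))^(1/3) = (3.986e14 * 167938.3^2 / (4*pi^2))^(1/3)
r = 6.5789869e+07 m = 65789.8689 km
alt = r - R_E = 65789.8689 - 6371 = 59418.8689 km

59418.8689 km


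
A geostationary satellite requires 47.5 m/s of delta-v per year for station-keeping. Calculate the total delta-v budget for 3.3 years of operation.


dV = rate * years = 47.5 * 3.3
dV = 156.7500 m/s

156.7500 m/s


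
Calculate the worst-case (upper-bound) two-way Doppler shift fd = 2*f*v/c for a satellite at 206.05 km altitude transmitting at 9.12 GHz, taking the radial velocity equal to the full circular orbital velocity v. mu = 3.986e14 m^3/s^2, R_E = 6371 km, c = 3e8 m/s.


r = 6.57705e+06 m
v = sqrt(mu/r) = 7784.9007 m/s (worst-case radial velocity)
f = 9.12 GHz = 9.12e+09 Hz
fd = 2*f*v/c = 2*9.12e+09*7784.9007/3.0e+08
fd = 473321.9605 Hz

473321.9605 Hz


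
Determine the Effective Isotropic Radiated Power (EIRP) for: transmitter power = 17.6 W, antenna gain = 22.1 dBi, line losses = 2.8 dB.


Pt = 17.6 W = 12.4551 dBW
EIRP = Pt_dBW + Gt - losses = 12.4551 + 22.1 - 2.8 = 31.7551 dBW

31.7551 dBW


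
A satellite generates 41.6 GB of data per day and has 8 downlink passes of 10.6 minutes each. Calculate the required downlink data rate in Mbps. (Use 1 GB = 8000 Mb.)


total contact time = 8 * 10.6 * 60 = 5088.0000 s
data = 41.6 GB = 332800.0000 Mb
rate = 332800.0000 / 5088.0000 = 65.4088 Mbps

65.4088 Mbps


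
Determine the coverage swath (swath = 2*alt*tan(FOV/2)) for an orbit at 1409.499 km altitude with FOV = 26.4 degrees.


FOV = 26.4 deg = 0.4607669 rad
swath = 2 * alt * tan(FOV/2) = 2 * 1409.499 * tan(0.2303835)
swath = 2 * 1409.499 * 0.2345479
swath = 661.1900 km

661.1900 km


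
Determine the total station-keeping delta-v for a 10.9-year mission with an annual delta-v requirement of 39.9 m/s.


dV = rate * years = 39.9 * 10.9
dV = 434.9100 m/s

434.9100 m/s
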